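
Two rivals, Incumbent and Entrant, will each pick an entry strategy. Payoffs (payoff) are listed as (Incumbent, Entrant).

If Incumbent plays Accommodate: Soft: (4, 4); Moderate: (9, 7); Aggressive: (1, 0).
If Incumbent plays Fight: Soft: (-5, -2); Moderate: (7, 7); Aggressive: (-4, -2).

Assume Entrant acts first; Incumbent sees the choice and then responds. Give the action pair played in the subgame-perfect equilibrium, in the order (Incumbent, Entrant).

Solve by backward induction (Entrant leads).
- Soft → Incumbent plays Accommodate (best of 4, -5); Entrant gets 4.
- Moderate → Incumbent plays Accommodate (best of 9, 7); Entrant gets 7.
- Aggressive → Incumbent plays Accommodate (best of 1, -4); Entrant gets 0.
Among 4, 7, 0, the best is 7 at Moderate. Subgame-perfect outcome: (Accommodate, Moderate) with payoffs (9, 7).

(Accommodate, Moderate)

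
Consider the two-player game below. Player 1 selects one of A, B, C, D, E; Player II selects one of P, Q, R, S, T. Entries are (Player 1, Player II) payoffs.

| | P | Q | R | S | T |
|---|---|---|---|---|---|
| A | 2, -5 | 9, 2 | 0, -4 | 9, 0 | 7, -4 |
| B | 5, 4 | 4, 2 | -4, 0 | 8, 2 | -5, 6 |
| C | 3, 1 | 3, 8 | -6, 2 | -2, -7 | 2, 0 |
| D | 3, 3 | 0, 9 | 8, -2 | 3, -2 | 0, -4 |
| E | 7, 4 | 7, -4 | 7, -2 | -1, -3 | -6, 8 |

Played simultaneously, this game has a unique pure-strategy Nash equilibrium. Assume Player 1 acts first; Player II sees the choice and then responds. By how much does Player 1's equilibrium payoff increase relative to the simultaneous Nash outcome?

0

Player II best-responds to each possible Player 1 move:
- A → Player II plays Q (best of -5, 2, -4, 0, -4); Player 1 gets 9.
- B → Player II plays T (best of 4, 2, 0, 2, 6); Player 1 gets -5.
- C → Player II plays Q (best of 1, 8, 2, -7, 0); Player 1 gets 3.
- D → Player II plays Q (best of 3, 9, -2, -2, -4); Player 1 gets 0.
- E → Player II plays T (best of 4, -4, -2, -3, 8); Player 1 gets -6.
Player 1's induced payoffs are 9, -5, 3, 0, -6, so Player 1 commits to A. Subgame-perfect outcome: (A, Q) with payoffs (9, 2).
For the simultaneous game, intersect best replies.
Player 1's best replies: P→E; Q→A; R→D; S→A; T→A.
Player II's best replies: A→Q; B→T; C→Q; D→Q; E→T.
Only (A, Q) has each player best-responding; Nash payoffs (9, 2).
Player 1's commitment gain: 9 − 9 = 0.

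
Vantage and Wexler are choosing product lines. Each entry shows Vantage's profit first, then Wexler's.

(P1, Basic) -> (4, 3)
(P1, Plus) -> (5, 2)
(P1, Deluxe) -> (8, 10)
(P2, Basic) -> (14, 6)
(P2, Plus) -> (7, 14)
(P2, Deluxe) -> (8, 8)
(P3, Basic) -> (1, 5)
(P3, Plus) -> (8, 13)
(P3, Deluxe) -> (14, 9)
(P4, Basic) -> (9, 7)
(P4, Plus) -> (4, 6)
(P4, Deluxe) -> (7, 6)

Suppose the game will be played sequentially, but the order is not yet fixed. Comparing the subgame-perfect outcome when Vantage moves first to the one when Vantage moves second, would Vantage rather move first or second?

If Vantage leads: Wexler's best replies are P1→Deluxe, P2→Plus, P3→Plus, P4→Basic; Vantage's induced payoffs 8, 7, 8, 9; outcome (P4, Basic), payoffs (9, 7).
If Wexler leads: Vantage's best replies are Basic→P2, Plus→P3, Deluxe→P3; Wexler's induced payoffs 6, 13, 9; outcome (P3, Plus), payoffs (8, 13).
Vantage gets 9 moving first and 8 moving second, so Vantage prefers to move first.

first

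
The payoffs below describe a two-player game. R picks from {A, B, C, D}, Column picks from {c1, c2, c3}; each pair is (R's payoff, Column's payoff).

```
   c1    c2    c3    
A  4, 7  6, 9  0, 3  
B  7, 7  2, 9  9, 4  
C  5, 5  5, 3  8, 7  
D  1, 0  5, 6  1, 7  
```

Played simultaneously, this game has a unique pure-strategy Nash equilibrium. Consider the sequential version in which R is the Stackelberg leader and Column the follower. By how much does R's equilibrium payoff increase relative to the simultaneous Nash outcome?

Column best-responds to each possible R move:
- A: BR = c2, leader payoff 6.
- B: BR = c2, leader payoff 2.
- C: BR = c3, leader payoff 8.
- D: BR = c3, leader payoff 1.
Among 6, 2, 8, 1, the best is 8 at C. Subgame-perfect outcome: (C, c3) with payoffs (8, 7).
Under simultaneous play:
R's best replies: c1→B; c2→A; c3→B.
Column's best replies: A→c2; B→c2; C→c3; D→c3.
The unique mutual best reply is (A, c2), giving (6, 9).
R's commitment gain: 8 − 6 = 2.

2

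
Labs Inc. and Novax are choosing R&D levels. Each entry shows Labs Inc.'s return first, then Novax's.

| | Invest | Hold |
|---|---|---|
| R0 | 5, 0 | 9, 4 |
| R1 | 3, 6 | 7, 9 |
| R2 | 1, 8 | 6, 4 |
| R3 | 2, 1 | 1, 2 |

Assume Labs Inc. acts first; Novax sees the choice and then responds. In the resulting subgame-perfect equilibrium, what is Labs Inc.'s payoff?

Solve by backward induction (Labs Inc. leads).
- R0: BR = Hold, leader payoff 9.
- R1: BR = Hold, leader payoff 7.
- R2: BR = Invest, leader payoff 1.
- R3: BR = Hold, leader payoff 1.
Labs Inc.'s induced payoffs are 9, 7, 1, 1, so Labs Inc. commits to R0. Subgame-perfect outcome: (R0, Hold) with payoffs (9, 4).

9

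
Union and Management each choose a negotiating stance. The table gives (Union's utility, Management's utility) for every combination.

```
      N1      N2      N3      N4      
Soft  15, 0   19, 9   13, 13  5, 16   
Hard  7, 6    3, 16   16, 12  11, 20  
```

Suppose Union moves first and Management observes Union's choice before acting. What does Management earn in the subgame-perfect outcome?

Management best-responds to each possible Union move:
- Soft: BR = N4, leader payoff 5.
- Hard: BR = N4, leader payoff 11.
Maximizing over 5, 11, Union chooses Hard. Subgame-perfect outcome: (Hard, N4) with payoffs (11, 20).

20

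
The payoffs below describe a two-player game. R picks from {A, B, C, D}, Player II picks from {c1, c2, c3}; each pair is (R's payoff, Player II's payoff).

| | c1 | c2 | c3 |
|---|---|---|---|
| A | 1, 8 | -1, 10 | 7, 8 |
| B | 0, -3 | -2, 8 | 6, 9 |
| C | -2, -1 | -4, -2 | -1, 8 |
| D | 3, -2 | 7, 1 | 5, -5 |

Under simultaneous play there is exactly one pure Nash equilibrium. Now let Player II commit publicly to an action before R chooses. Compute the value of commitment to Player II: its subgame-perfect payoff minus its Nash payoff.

Work backward from R's decision.
- c1: R compares 1, 0, -2, 3 and picks D; Player II would get -2.
- c2: R compares -1, -2, -4, 7 and picks D; Player II would get 1.
- c3: R compares 7, 6, -1, 5 and picks A; Player II would get 8.
Player II's induced payoffs are -2, 1, 8, so Player II commits to c3. Subgame-perfect outcome: (A, c3) with payoffs (7, 8).
Under simultaneous play:
R's best replies: c1→D; c2→D; c3→A.
Player II's best replies: A→c2; B→c3; C→c3; D→c2.
The unique mutual best reply is (D, c2), giving (7, 1).
Player II's commitment gain: 8 − 1 = 7.

7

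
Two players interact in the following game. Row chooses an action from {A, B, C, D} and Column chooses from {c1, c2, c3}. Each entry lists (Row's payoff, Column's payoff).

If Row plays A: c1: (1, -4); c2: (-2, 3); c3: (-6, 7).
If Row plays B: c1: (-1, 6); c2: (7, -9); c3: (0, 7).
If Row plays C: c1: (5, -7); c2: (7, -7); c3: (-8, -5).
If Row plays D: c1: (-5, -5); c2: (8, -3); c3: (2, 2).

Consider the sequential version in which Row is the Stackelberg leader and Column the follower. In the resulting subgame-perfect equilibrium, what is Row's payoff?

2

Solve by backward induction (Row leads).
- A → Column plays c3 (best of -4, 3, 7); Row gets -6.
- B → Column plays c3 (best of 6, -9, 7); Row gets 0.
- C → Column plays c3 (best of -7, -7, -5); Row gets -8.
- D → Column plays c3 (best of -5, -3, 2); Row gets 2.
Row's induced payoffs are -6, 0, -8, 2, so Row commits to D. Subgame-perfect outcome: (D, c3) with payoffs (2, 2).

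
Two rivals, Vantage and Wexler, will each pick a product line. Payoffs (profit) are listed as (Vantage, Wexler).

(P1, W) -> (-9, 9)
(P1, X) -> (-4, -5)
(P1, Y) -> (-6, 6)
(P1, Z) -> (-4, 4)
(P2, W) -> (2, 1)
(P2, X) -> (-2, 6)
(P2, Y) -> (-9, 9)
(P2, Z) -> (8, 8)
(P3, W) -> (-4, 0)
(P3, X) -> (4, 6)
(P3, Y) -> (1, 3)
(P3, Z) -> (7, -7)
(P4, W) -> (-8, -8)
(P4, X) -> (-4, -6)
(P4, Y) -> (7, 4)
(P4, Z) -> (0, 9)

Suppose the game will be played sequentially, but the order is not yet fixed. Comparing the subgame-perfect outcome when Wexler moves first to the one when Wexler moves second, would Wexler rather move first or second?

first

If Vantage leads: Wexler's best replies are P1→W, P2→Y, P3→X, P4→Z; Vantage's induced payoffs -9, -9, 4, 0; outcome (P3, X), payoffs (4, 6).
If Wexler leads: Vantage's best replies are W→P2, X→P3, Y→P4, Z→P2; Wexler's induced payoffs 1, 6, 4, 8; outcome (P2, Z), payoffs (8, 8).
Wexler gets 8 moving first and 6 moving second, so Wexler prefers to move first.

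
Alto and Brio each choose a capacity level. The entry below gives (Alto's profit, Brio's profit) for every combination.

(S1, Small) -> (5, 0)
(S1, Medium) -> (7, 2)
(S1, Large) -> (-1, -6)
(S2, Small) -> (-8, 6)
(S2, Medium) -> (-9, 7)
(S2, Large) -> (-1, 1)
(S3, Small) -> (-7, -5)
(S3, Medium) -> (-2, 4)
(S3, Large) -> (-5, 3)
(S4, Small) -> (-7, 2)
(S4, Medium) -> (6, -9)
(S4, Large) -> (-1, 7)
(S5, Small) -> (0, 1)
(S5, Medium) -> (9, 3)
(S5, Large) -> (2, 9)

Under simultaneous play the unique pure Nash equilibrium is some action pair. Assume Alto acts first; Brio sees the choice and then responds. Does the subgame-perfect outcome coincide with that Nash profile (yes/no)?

no

Work backward from Brio's decision.
- S1: Brio compares 0, 2, -6 and picks Medium; Alto would get 7.
- S2: Brio compares 6, 7, 1 and picks Medium; Alto would get -9.
- S3: Brio compares -5, 4, 3 and picks Medium; Alto would get -2.
- S4: Brio compares 2, -9, 7 and picks Large; Alto would get -1.
- S5: Brio compares 1, 3, 9 and picks Large; Alto would get 2.
Among 7, -9, -2, -1, 2, the best is 7 at S1. Subgame-perfect outcome: (S1, Medium) with payoffs (7, 2).
Now find the simultaneous Nash equilibrium.
Alto's best replies: Small→S1; Medium→S5; Large→S5.
Brio's best replies: S1→Medium; S2→Medium; S3→Medium; S4→Large; S5→Large.
Only (S5, Large) has each player best-responding; Nash payoffs (2, 9).
Sequential outcome (S1, Medium) differs from the Nash profile (S5, Large).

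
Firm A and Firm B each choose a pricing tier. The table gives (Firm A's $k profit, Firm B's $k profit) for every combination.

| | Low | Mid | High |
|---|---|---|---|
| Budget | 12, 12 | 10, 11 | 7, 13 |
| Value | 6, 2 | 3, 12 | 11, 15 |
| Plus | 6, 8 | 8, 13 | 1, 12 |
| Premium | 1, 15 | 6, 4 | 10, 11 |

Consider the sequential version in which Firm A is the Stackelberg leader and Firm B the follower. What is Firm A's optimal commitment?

Solve by backward induction (Firm A leads).
- Budget: Firm B compares 12, 11, 13 and picks High; Firm A would get 7.
- Value: Firm B compares 2, 12, 15 and picks High; Firm A would get 11.
- Plus: Firm B compares 8, 13, 12 and picks Mid; Firm A would get 8.
- Premium: Firm B compares 15, 4, 11 and picks Low; Firm A would get 1.
Among 7, 11, 8, 1, the best is 11 at Value. Subgame-perfect outcome: (Value, High) with payoffs (11, 15).

Value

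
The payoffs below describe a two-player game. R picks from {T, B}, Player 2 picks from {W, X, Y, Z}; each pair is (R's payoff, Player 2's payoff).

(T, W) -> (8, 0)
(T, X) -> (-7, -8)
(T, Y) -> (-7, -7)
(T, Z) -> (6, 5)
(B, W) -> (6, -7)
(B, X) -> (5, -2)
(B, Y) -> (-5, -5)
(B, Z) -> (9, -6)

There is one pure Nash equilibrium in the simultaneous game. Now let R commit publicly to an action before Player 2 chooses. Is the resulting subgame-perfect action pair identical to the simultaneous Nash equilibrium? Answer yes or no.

no

Solve by backward induction (R leads).
- T: Player 2 compares 0, -8, -7, 5 and picks Z; R would get 6.
- B: Player 2 compares -7, -2, -5, -6 and picks X; R would get 5.
Maximizing over 6, 5, R chooses T. Subgame-perfect outcome: (T, Z) with payoffs (6, 5).
Now find the simultaneous Nash equilibrium.
R's best replies: W→T; X→B; Y→B; Z→B.
Player 2's best replies: T→Z; B→X.
Only (B, X) has each player best-responding; Nash payoffs (5, -2).
Sequential outcome (T, Z) differs from the Nash profile (B, X).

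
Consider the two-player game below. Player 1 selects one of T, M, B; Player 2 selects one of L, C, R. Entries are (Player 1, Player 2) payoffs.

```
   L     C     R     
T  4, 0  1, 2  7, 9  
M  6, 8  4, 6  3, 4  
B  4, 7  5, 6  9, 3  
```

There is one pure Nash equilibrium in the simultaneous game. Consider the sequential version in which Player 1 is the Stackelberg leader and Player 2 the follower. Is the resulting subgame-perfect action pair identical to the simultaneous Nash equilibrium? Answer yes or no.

Backward induction with Player 1 moving first.
- T: BR = R, leader payoff 7.
- M: BR = L, leader payoff 6.
- B: BR = L, leader payoff 4.
Player 1's induced payoffs are 7, 6, 4, so Player 1 commits to T. Subgame-perfect outcome: (T, R) with payoffs (7, 9).
Under simultaneous play:
Player 1's best replies: L→M; C→B; R→B.
Player 2's best replies: T→R; M→L; B→L.
Only (M, L) has each player best-responding; Nash payoffs (6, 8).
Sequential outcome (T, R) differs from the Nash profile (M, L).

no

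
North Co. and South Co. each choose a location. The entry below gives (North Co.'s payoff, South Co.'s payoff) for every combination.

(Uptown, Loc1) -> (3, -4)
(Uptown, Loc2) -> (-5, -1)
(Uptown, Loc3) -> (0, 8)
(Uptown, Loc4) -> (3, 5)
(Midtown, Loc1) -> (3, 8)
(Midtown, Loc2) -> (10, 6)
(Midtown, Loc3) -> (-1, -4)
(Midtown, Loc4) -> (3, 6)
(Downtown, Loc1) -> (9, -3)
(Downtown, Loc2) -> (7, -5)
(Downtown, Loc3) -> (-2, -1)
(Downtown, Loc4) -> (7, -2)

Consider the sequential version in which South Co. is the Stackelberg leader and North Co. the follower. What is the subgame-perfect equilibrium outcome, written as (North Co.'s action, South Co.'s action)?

Work backward from North Co.'s decision.
- Loc1: BR = Downtown, leader payoff -3.
- Loc2: BR = Midtown, leader payoff 6.
- Loc3: BR = Uptown, leader payoff 8.
- Loc4: BR = Downtown, leader payoff -2.
Among -3, 6, 8, -2, the best is 8 at Loc3. Subgame-perfect outcome: (Uptown, Loc3) with payoffs (0, 8).

(Uptown, Loc3)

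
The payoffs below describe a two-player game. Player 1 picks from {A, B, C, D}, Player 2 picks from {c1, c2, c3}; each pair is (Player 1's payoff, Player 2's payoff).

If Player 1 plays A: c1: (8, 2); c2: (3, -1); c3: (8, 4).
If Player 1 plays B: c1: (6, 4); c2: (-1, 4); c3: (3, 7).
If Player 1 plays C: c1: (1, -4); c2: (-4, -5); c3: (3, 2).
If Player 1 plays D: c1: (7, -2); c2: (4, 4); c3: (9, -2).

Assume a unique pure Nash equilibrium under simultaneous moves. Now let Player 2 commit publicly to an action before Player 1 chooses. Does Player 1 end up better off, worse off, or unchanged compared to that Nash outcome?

unchanged

Player 1 best-responds to each possible Player 2 move:
- c1: BR = A, leader payoff 2.
- c2: BR = D, leader payoff 4.
- c3: BR = D, leader payoff -2.
Maximizing over 2, 4, -2, Player 2 chooses c2. Subgame-perfect outcome: (D, c2) with payoffs (4, 4).
Under simultaneous play:
Player 1's best replies: c1→A; c2→D; c3→D.
Player 2's best replies: A→c3; B→c3; C→c3; D→c2.
Only (D, c2) has each player best-responding; Nash payoffs (4, 4).
Player 1 earns 4 sequentially versus 4 at the Nash outcome: unchanged.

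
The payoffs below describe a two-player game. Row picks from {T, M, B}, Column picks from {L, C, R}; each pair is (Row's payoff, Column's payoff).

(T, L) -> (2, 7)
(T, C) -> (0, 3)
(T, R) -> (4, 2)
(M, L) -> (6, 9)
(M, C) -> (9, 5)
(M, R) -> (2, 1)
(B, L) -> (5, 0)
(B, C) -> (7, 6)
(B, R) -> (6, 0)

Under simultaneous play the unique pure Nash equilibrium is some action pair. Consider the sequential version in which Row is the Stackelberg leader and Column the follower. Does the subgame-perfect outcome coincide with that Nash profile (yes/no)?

no

Column best-responds to each possible Row move:
- T: BR = L, leader payoff 2.
- M: BR = L, leader payoff 6.
- B: BR = C, leader payoff 7.
Maximizing over 2, 6, 7, Row chooses B. Subgame-perfect outcome: (B, C) with payoffs (7, 6).
For the simultaneous game, intersect best replies.
Row's best replies: L→M; C→M; R→B.
Column's best replies: T→L; M→L; B→C.
Only (M, L) has each player best-responding; Nash payoffs (6, 9).
Sequential outcome (B, C) differs from the Nash profile (M, L).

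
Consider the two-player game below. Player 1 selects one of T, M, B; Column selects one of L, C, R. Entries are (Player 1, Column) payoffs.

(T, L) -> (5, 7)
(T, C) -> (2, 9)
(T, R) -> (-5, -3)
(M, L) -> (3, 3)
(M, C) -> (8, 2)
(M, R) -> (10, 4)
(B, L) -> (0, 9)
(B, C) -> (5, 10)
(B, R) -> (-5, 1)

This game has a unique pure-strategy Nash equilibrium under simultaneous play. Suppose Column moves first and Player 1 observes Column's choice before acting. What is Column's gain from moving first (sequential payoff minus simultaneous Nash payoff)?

Solve by backward induction (Column leads).
- L: Player 1 compares 5, 3, 0 and picks T; Column would get 7.
- C: Player 1 compares 2, 8, 5 and picks M; Column would get 2.
- R: Player 1 compares -5, 10, -5 and picks M; Column would get 4.
Maximizing over 7, 2, 4, Column chooses L. Subgame-perfect outcome: (T, L) with payoffs (5, 7).
Now find the simultaneous Nash equilibrium.
Player 1's best replies: L→T; C→M; R→M.
Column's best replies: T→C; M→R; B→C.
Only (M, R) has each player best-responding; Nash payoffs (10, 4).
Column's commitment gain: 7 − 4 = 3.

3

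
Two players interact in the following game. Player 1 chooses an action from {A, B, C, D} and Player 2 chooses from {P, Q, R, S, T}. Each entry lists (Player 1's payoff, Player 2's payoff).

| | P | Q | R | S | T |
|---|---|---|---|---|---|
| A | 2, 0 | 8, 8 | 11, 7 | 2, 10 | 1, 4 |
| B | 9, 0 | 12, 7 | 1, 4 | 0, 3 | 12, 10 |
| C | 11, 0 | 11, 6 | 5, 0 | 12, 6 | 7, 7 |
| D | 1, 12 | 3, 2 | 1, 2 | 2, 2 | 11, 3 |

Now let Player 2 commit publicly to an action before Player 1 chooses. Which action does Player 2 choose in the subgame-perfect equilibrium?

Work backward from Player 1's decision.
- P → Player 1 plays C (best of 2, 9, 11, 1); Player 2 gets 0.
- Q → Player 1 plays B (best of 8, 12, 11, 3); Player 2 gets 7.
- R → Player 1 plays A (best of 11, 1, 5, 1); Player 2 gets 7.
- S → Player 1 plays C (best of 2, 0, 12, 2); Player 2 gets 6.
- T → Player 1 plays B (best of 1, 12, 7, 11); Player 2 gets 10.
Maximizing over 0, 7, 7, 6, 10, Player 2 chooses T. Subgame-perfect outcome: (B, T) with payoffs (12, 10).

T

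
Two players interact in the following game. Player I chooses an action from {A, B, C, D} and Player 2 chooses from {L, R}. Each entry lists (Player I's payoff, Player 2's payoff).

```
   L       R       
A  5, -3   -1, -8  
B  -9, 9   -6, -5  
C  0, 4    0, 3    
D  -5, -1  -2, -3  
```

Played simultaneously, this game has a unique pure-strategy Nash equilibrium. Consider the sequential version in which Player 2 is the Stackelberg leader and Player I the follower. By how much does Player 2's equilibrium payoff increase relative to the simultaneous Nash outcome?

Backward induction with Player 2 moving first.
- L → Player I plays A (best of 5, -9, 0, -5); Player 2 gets -3.
- R → Player I plays C (best of -1, -6, 0, -2); Player 2 gets 3.
Player 2's induced payoffs are -3, 3, so Player 2 commits to R. Subgame-perfect outcome: (C, R) with payoffs (0, 3).
For the simultaneous game, intersect best replies.
Player I's best replies: L→A; R→C.
Player 2's best replies: A→L; B→L; C→L; D→L.
Only (A, L) has each player best-responding; Nash payoffs (5, -3).
Player 2's commitment gain: 3 − -3 = 6.

6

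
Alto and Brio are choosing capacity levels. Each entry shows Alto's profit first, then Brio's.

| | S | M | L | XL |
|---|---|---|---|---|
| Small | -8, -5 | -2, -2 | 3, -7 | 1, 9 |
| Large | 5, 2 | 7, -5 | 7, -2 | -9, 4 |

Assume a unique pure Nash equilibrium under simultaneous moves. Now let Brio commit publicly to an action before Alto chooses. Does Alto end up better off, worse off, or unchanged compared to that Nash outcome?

Alto best-responds to each possible Brio move:
- S: Alto compares -8, 5 and picks Large; Brio would get 2.
- M: Alto compares -2, 7 and picks Large; Brio would get -5.
- L: Alto compares 3, 7 and picks Large; Brio would get -2.
- XL: Alto compares 1, -9 and picks Small; Brio would get 9.
Brio's induced payoffs are 2, -5, -2, 9, so Brio commits to XL. Subgame-perfect outcome: (Small, XL) with payoffs (1, 9).
Under simultaneous play:
Alto's best replies: S→Large; M→Large; L→Large; XL→Small.
Brio's best replies: Small→XL; Large→XL.
The unique mutual best reply is (Small, XL), giving (1, 9).
Alto earns 1 sequentially versus 1 at the Nash outcome: unchanged.

unchanged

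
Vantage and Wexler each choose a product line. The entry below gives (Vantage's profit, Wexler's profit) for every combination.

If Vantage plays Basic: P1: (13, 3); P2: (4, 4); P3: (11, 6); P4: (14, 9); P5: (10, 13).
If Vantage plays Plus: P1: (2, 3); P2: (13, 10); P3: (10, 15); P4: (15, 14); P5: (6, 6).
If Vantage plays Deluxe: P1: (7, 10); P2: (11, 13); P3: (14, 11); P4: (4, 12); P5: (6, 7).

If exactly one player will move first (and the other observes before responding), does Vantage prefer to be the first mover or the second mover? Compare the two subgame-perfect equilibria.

If Vantage leads: Wexler's best replies are Basic→P5, Plus→P3, Deluxe→P2; Vantage's induced payoffs 10, 10, 11; outcome (Deluxe, P2), payoffs (11, 13).
If Wexler leads: Vantage's best replies are P1→Basic, P2→Plus, P3→Deluxe, P4→Plus, P5→Basic; Wexler's induced payoffs 3, 10, 11, 14, 13; outcome (Plus, P4), payoffs (15, 14).
Vantage gets 11 moving first and 15 moving second, so Vantage prefers to move second.

second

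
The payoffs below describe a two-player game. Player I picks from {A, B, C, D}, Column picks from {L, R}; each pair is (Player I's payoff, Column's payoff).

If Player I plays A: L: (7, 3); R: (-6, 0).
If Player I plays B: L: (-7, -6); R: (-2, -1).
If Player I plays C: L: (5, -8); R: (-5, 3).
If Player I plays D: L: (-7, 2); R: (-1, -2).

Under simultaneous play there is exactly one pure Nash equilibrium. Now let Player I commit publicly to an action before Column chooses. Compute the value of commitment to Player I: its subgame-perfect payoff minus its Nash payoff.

0

Backward induction with Player I moving first.
- A: Column compares 3, 0 and picks L; Player I would get 7.
- B: Column compares -6, -1 and picks R; Player I would get -2.
- C: Column compares -8, 3 and picks R; Player I would get -5.
- D: Column compares 2, -2 and picks L; Player I would get -7.
Maximizing over 7, -2, -5, -7, Player I chooses A. Subgame-perfect outcome: (A, L) with payoffs (7, 3).
Now find the simultaneous Nash equilibrium.
Player I's best replies: L→A; R→D.
Column's best replies: A→L; B→R; C→R; D→L.
Only (A, L) has each player best-responding; Nash payoffs (7, 3).
Player I's commitment gain: 7 − 7 = 0.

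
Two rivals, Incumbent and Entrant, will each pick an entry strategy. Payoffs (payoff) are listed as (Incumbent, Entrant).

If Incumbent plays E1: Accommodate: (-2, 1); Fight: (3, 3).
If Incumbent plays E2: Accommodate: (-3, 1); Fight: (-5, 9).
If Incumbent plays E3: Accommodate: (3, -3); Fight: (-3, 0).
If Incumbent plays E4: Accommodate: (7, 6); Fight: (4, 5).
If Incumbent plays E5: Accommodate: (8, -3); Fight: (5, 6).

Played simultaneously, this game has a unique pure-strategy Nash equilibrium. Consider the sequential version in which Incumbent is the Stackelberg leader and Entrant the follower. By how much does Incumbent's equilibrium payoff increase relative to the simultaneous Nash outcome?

2

Work backward from Entrant's decision.
- E1: BR = Fight, leader payoff 3.
- E2: BR = Fight, leader payoff -5.
- E3: BR = Fight, leader payoff -3.
- E4: BR = Accommodate, leader payoff 7.
- E5: BR = Fight, leader payoff 5.
Maximizing over 3, -5, -3, 7, 5, Incumbent chooses E4. Subgame-perfect outcome: (E4, Accommodate) with payoffs (7, 6).
Now find the simultaneous Nash equilibrium.
Incumbent's best replies: Accommodate→E5; Fight→E5.
Entrant's best replies: E1→Fight; E2→Fight; E3→Fight; E4→Accommodate; E5→Fight.
Only (E5, Fight) has each player best-responding; Nash payoffs (5, 6).
Incumbent's commitment gain: 7 − 5 = 2.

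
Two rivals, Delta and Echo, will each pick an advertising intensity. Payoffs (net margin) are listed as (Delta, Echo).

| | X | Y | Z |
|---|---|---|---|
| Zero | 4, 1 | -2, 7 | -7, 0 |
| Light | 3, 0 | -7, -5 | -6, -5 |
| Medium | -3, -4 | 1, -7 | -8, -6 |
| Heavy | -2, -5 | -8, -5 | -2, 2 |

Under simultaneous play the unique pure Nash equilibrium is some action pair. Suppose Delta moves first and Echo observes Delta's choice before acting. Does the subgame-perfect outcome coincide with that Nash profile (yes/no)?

Echo best-responds to each possible Delta move:
- Zero: Echo compares 1, 7, 0 and picks Y; Delta would get -2.
- Light: Echo compares 0, -5, -5 and picks X; Delta would get 3.
- Medium: Echo compares -4, -7, -6 and picks X; Delta would get -3.
- Heavy: Echo compares -5, -5, 2 and picks Z; Delta would get -2.
Maximizing over -2, 3, -3, -2, Delta chooses Light. Subgame-perfect outcome: (Light, X) with payoffs (3, 0).
Now find the simultaneous Nash equilibrium.
Delta's best replies: X→Zero; Y→Medium; Z→Heavy.
Echo's best replies: Zero→Y; Light→X; Medium→X; Heavy→Z.
Only (Heavy, Z) has each player best-responding; Nash payoffs (-2, 2).
Sequential outcome (Light, X) differs from the Nash profile (Heavy, Z).

no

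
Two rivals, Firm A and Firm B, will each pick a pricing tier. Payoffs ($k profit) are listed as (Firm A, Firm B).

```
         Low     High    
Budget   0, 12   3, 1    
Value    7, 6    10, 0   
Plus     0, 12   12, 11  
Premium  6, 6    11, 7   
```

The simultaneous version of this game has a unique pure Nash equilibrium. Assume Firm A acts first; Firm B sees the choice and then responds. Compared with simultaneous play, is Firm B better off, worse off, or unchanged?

Work backward from Firm B's decision.
- Budget: Firm B compares 12, 1 and picks Low; Firm A would get 0.
- Value: Firm B compares 6, 0 and picks Low; Firm A would get 7.
- Plus: Firm B compares 12, 11 and picks Low; Firm A would get 0.
- Premium: Firm B compares 6, 7 and picks High; Firm A would get 11.
Among 0, 7, 0, 11, the best is 11 at Premium. Subgame-perfect outcome: (Premium, High) with payoffs (11, 7).
Now find the simultaneous Nash equilibrium.
Firm A's best replies: Low→Value; High→Plus.
Firm B's best replies: Budget→Low; Value→Low; Plus→Low; Premium→High.
The unique mutual best reply is (Value, Low), giving (7, 6).
Firm B earns 7 sequentially versus 6 at the Nash outcome: better off.

better off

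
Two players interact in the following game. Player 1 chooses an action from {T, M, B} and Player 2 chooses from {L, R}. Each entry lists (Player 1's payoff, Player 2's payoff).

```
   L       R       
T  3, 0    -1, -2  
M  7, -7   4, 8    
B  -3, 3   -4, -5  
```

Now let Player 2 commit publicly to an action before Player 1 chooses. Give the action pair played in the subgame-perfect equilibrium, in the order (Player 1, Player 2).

(M, R)

Backward induction with Player 2 moving first.
- L: BR = M, leader payoff -7.
- R: BR = M, leader payoff 8.
Among -7, 8, the best is 8 at R. Subgame-perfect outcome: (M, R) with payoffs (4, 8).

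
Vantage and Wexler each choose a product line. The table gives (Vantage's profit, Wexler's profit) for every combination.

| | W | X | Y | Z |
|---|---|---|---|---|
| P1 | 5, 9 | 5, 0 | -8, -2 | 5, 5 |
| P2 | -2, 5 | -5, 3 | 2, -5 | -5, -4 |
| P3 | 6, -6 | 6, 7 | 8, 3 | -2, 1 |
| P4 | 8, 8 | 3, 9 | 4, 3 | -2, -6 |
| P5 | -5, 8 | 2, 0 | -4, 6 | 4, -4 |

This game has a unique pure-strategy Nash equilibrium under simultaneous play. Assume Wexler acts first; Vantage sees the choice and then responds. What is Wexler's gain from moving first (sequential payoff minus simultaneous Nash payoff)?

1

Vantage best-responds to each possible Wexler move:
- W: Vantage compares 5, -2, 6, 8, -5 and picks P4; Wexler would get 8.
- X: Vantage compares 5, -5, 6, 3, 2 and picks P3; Wexler would get 7.
- Y: Vantage compares -8, 2, 8, 4, -4 and picks P3; Wexler would get 3.
- Z: Vantage compares 5, -5, -2, -2, 4 and picks P1; Wexler would get 5.
Wexler's induced payoffs are 8, 7, 3, 5, so Wexler commits to W. Subgame-perfect outcome: (P4, W) with payoffs (8, 8).
Under simultaneous play:
Vantage's best replies: W→P4; X→P3; Y→P3; Z→P1.
Wexler's best replies: P1→W; P2→W; P3→X; P4→X; P5→W.
Only (P3, X) has each player best-responding; Nash payoffs (6, 7).
Wexler's commitment gain: 8 − 7 = 1.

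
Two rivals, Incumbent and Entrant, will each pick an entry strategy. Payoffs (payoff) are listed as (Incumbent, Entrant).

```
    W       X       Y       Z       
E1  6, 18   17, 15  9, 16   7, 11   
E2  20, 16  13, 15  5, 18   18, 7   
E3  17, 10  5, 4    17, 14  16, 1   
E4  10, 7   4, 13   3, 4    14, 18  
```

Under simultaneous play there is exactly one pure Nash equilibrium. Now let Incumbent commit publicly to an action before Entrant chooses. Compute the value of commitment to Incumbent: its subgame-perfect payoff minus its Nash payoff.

0

Backward induction with Incumbent moving first.
- E1: Entrant compares 18, 15, 16, 11 and picks W; Incumbent would get 6.
- E2: Entrant compares 16, 15, 18, 7 and picks Y; Incumbent would get 5.
- E3: Entrant compares 10, 4, 14, 1 and picks Y; Incumbent would get 17.
- E4: Entrant compares 7, 13, 4, 18 and picks Z; Incumbent would get 14.
Among 6, 5, 17, 14, the best is 17 at E3. Subgame-perfect outcome: (E3, Y) with payoffs (17, 14).
Now find the simultaneous Nash equilibrium.
Incumbent's best replies: W→E2; X→E1; Y→E3; Z→E2.
Entrant's best replies: E1→W; E2→Y; E3→Y; E4→Z.
The unique mutual best reply is (E3, Y), giving (17, 14).
Incumbent's commitment gain: 17 − 17 = 0.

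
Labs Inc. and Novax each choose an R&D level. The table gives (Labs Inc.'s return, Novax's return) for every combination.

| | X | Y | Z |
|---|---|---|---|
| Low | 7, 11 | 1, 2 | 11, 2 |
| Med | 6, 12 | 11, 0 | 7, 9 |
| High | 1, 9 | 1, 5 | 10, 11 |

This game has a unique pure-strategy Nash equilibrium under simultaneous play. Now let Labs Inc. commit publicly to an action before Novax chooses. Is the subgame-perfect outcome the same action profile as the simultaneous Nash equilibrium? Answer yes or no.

no

Work backward from Novax's decision.
- Low → Novax plays X (best of 11, 2, 2); Labs Inc. gets 7.
- Med → Novax plays X (best of 12, 0, 9); Labs Inc. gets 6.
- High → Novax plays Z (best of 9, 5, 11); Labs Inc. gets 10.
Maximizing over 7, 6, 10, Labs Inc. chooses High. Subgame-perfect outcome: (High, Z) with payoffs (10, 11).
Under simultaneous play:
Labs Inc.'s best replies: X→Low; Y→Med; Z→Low.
Novax's best replies: Low→X; Med→X; High→Z.
The unique mutual best reply is (Low, X), giving (7, 11).
Sequential outcome (High, Z) differs from the Nash profile (Low, X).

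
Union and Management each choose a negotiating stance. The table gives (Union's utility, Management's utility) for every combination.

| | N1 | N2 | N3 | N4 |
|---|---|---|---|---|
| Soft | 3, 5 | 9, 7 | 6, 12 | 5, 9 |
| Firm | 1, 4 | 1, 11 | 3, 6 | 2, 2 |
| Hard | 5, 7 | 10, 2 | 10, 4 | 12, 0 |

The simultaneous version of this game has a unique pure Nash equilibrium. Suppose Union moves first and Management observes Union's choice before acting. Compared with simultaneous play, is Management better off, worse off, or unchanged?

Backward induction with Union moving first.
- Soft: BR = N3, leader payoff 6.
- Firm: BR = N2, leader payoff 1.
- Hard: BR = N1, leader payoff 5.
Union's induced payoffs are 6, 1, 5, so Union commits to Soft. Subgame-perfect outcome: (Soft, N3) with payoffs (6, 12).
Now find the simultaneous Nash equilibrium.
Union's best replies: N1→Hard; N2→Hard; N3→Hard; N4→Hard.
Management's best replies: Soft→N3; Firm→N2; Hard→N1.
The unique mutual best reply is (Hard, N1), giving (5, 7).
Management earns 12 sequentially versus 7 at the Nash outcome: better off.

better off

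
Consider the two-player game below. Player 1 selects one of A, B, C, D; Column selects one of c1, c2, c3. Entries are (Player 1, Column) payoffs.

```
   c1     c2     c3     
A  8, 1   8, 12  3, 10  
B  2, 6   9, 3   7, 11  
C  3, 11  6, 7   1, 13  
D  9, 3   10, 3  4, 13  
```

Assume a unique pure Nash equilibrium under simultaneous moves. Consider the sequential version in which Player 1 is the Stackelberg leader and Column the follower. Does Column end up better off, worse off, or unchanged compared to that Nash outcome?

better off

Backward induction with Player 1 moving first.
- A → Column plays c2 (best of 1, 12, 10); Player 1 gets 8.
- B → Column plays c3 (best of 6, 3, 11); Player 1 gets 7.
- C → Column plays c3 (best of 11, 7, 13); Player 1 gets 1.
- D → Column plays c3 (best of 3, 3, 13); Player 1 gets 4.
Among 8, 7, 1, 4, the best is 8 at A. Subgame-perfect outcome: (A, c2) with payoffs (8, 12).
Under simultaneous play:
Player 1's best replies: c1→D; c2→D; c3→B.
Column's best replies: A→c2; B→c3; C→c3; D→c3.
The unique mutual best reply is (B, c3), giving (7, 11).
Column earns 12 sequentially versus 11 at the Nash outcome: better off.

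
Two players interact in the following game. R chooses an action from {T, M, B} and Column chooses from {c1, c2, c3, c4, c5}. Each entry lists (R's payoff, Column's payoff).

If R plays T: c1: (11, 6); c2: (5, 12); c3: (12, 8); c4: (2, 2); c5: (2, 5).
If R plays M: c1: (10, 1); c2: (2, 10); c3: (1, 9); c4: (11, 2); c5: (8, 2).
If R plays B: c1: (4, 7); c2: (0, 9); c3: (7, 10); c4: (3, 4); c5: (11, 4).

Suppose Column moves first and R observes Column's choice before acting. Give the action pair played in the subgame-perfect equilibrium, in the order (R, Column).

Backward induction with Column moving first.
- c1 → R plays T (best of 11, 10, 4); Column gets 6.
- c2 → R plays T (best of 5, 2, 0); Column gets 12.
- c3 → R plays T (best of 12, 1, 7); Column gets 8.
- c4 → R plays M (best of 2, 11, 3); Column gets 2.
- c5 → R plays B (best of 2, 8, 11); Column gets 4.
Among 6, 12, 8, 2, 4, the best is 12 at c2. Subgame-perfect outcome: (T, c2) with payoffs (5, 12).

(T, c2)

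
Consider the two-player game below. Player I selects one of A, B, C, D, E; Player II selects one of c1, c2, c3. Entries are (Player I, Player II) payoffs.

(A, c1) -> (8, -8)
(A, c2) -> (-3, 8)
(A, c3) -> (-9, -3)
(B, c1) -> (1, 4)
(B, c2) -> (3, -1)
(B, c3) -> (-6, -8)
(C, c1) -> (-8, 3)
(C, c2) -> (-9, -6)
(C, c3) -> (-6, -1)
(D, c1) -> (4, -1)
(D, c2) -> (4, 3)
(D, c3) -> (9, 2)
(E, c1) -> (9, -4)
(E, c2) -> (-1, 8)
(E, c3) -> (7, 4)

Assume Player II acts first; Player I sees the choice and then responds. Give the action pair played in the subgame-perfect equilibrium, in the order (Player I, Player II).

Player I best-responds to each possible Player II move:
- c1: Player I compares 8, 1, -8, 4, 9 and picks E; Player II would get -4.
- c2: Player I compares -3, 3, -9, 4, -1 and picks D; Player II would get 3.
- c3: Player I compares -9, -6, -6, 9, 7 and picks D; Player II would get 2.
Player II's induced payoffs are -4, 3, 2, so Player II commits to c2. Subgame-perfect outcome: (D, c2) with payoffs (4, 3).

(D, c2)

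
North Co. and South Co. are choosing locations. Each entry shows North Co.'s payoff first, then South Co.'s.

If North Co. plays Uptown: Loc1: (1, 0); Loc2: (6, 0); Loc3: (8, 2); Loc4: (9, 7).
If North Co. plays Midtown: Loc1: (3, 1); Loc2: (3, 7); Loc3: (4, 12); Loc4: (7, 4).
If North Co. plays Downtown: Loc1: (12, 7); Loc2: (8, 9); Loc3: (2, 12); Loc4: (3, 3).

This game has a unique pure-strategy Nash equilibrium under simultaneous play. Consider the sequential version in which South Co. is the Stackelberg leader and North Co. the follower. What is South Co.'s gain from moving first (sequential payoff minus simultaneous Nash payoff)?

2

Solve by backward induction (South Co. leads).
- Loc1: North Co. compares 1, 3, 12 and picks Downtown; South Co. would get 7.
- Loc2: North Co. compares 6, 3, 8 and picks Downtown; South Co. would get 9.
- Loc3: North Co. compares 8, 4, 2 and picks Uptown; South Co. would get 2.
- Loc4: North Co. compares 9, 7, 3 and picks Uptown; South Co. would get 7.
Among 7, 9, 2, 7, the best is 9 at Loc2. Subgame-perfect outcome: (Downtown, Loc2) with payoffs (8, 9).
Under simultaneous play:
North Co.'s best replies: Loc1→Downtown; Loc2→Downtown; Loc3→Uptown; Loc4→Uptown.
South Co.'s best replies: Uptown→Loc4; Midtown→Loc3; Downtown→Loc3.
Only (Uptown, Loc4) has each player best-responding; Nash payoffs (9, 7).
South Co.'s commitment gain: 9 − 7 = 2.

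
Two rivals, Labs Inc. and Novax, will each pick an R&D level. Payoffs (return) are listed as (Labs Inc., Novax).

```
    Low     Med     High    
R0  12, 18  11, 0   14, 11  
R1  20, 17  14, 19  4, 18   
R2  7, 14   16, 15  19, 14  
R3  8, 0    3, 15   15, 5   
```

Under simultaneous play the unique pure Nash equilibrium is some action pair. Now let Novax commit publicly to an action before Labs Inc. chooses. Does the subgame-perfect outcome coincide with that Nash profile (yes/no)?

Labs Inc. best-responds to each possible Novax move:
- Low: BR = R1, leader payoff 17.
- Med: BR = R2, leader payoff 15.
- High: BR = R2, leader payoff 14.
Novax's induced payoffs are 17, 15, 14, so Novax commits to Low. Subgame-perfect outcome: (R1, Low) with payoffs (20, 17).
Now find the simultaneous Nash equilibrium.
Labs Inc.'s best replies: Low→R1; Med→R2; High→R2.
Novax's best replies: R0→Low; R1→Med; R2→Med; R3→Med.
The unique mutual best reply is (R2, Med), giving (16, 15).
Sequential outcome (R1, Low) differs from the Nash profile (R2, Med).

no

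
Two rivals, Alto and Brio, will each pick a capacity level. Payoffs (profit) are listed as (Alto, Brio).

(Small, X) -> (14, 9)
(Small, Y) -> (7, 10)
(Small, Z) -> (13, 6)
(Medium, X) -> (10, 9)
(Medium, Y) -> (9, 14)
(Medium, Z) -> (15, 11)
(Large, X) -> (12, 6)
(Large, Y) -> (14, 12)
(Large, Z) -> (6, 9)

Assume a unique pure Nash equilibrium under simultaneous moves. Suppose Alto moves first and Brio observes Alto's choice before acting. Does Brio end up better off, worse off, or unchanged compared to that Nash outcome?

Brio best-responds to each possible Alto move:
- Small → Brio plays Y (best of 9, 10, 6); Alto gets 7.
- Medium → Brio plays Y (best of 9, 14, 11); Alto gets 9.
- Large → Brio plays Y (best of 6, 12, 9); Alto gets 14.
Among 7, 9, 14, the best is 14 at Large. Subgame-perfect outcome: (Large, Y) with payoffs (14, 12).
For the simultaneous game, intersect best replies.
Alto's best replies: X→Small; Y→Large; Z→Medium.
Brio's best replies: Small→Y; Medium→Y; Large→Y.
The unique mutual best reply is (Large, Y), giving (14, 12).
Brio earns 12 sequentially versus 12 at the Nash outcome: unchanged.

unchanged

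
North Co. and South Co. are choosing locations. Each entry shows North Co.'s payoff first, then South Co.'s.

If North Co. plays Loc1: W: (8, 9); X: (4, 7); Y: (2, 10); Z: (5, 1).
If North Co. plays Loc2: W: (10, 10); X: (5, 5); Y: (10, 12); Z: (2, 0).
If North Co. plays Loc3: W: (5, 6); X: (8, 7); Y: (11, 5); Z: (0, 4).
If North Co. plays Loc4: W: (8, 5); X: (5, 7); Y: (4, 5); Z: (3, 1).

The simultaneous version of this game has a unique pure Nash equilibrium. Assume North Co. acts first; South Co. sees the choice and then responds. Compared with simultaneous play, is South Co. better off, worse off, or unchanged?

better off

Solve by backward induction (North Co. leads).
- Loc1: BR = Y, leader payoff 2.
- Loc2: BR = Y, leader payoff 10.
- Loc3: BR = X, leader payoff 8.
- Loc4: BR = X, leader payoff 5.
North Co.'s induced payoffs are 2, 10, 8, 5, so North Co. commits to Loc2. Subgame-perfect outcome: (Loc2, Y) with payoffs (10, 12).
Under simultaneous play:
North Co.'s best replies: W→Loc2; X→Loc3; Y→Loc3; Z→Loc1.
South Co.'s best replies: Loc1→Y; Loc2→Y; Loc3→X; Loc4→X.
The unique mutual best reply is (Loc3, X), giving (8, 7).
South Co. earns 12 sequentially versus 7 at the Nash outcome: better off.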